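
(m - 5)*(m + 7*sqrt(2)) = m^2 - 5*m + 7*sqrt(2)*m - 35*sqrt(2)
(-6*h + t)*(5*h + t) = -30*h^2 - h*t + t^2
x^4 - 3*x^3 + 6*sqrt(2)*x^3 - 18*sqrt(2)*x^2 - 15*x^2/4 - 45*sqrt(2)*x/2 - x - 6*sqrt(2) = (x - 4)*(x + 1/2)^2*(x + 6*sqrt(2))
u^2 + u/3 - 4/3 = (u - 1)*(u + 4/3)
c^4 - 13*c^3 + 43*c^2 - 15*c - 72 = (c - 8)*(c - 3)^2*(c + 1)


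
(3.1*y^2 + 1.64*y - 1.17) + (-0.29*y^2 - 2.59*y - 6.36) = 2.81*y^2 - 0.95*y - 7.53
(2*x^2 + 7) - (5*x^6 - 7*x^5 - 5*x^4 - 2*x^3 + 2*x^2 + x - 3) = -5*x^6 + 7*x^5 + 5*x^4 + 2*x^3 - x + 10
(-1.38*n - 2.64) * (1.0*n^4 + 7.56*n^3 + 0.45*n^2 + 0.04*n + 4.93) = -1.38*n^5 - 13.0728*n^4 - 20.5794*n^3 - 1.2432*n^2 - 6.909*n - 13.0152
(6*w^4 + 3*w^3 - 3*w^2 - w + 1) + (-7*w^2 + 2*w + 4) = 6*w^4 + 3*w^3 - 10*w^2 + w + 5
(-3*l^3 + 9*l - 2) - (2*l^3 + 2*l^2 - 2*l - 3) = -5*l^3 - 2*l^2 + 11*l + 1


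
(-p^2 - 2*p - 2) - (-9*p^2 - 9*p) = 8*p^2 + 7*p - 2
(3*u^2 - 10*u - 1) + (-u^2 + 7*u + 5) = 2*u^2 - 3*u + 4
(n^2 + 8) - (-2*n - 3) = n^2 + 2*n + 11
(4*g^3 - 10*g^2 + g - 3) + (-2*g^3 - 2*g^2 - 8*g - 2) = 2*g^3 - 12*g^2 - 7*g - 5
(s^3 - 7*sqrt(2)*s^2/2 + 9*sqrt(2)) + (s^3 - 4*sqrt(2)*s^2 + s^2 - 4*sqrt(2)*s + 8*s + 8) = 2*s^3 - 15*sqrt(2)*s^2/2 + s^2 - 4*sqrt(2)*s + 8*s + 8 + 9*sqrt(2)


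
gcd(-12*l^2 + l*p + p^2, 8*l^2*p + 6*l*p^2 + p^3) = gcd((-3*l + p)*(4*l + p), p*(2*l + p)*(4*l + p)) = 4*l + p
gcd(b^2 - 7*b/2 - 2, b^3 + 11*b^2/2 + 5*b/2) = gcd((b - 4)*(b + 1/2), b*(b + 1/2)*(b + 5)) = b + 1/2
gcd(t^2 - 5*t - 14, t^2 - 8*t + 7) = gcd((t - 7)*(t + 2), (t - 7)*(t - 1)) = t - 7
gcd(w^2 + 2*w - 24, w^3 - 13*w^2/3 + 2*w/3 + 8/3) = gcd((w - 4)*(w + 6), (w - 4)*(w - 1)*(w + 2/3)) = w - 4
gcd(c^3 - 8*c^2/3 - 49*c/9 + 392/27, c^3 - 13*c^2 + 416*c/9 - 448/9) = c^2 - 5*c + 56/9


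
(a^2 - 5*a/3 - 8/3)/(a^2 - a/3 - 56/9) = 3*(a + 1)/(3*a + 7)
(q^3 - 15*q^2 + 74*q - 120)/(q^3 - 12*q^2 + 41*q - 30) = (q - 4)/(q - 1)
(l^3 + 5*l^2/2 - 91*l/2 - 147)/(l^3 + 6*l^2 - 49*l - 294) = (l + 7/2)/(l + 7)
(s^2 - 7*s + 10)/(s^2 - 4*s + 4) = (s - 5)/(s - 2)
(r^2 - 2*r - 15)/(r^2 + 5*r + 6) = (r - 5)/(r + 2)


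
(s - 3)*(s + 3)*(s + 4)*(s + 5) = s^4 + 9*s^3 + 11*s^2 - 81*s - 180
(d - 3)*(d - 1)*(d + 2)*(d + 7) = d^4 + 5*d^3 - 19*d^2 - 29*d + 42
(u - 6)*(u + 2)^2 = u^3 - 2*u^2 - 20*u - 24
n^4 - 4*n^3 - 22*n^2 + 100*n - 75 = (n - 5)*(n - 3)*(n - 1)*(n + 5)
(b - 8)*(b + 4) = b^2 - 4*b - 32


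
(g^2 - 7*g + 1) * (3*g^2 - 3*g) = 3*g^4 - 24*g^3 + 24*g^2 - 3*g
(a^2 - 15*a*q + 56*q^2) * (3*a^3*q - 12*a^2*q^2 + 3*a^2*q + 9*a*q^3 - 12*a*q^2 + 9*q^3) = 3*a^5*q - 57*a^4*q^2 + 3*a^4*q + 357*a^3*q^3 - 57*a^3*q^2 - 807*a^2*q^4 + 357*a^2*q^3 + 504*a*q^5 - 807*a*q^4 + 504*q^5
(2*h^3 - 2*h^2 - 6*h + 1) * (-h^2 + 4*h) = -2*h^5 + 10*h^4 - 2*h^3 - 25*h^2 + 4*h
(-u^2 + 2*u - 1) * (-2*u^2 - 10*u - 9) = 2*u^4 + 6*u^3 - 9*u^2 - 8*u + 9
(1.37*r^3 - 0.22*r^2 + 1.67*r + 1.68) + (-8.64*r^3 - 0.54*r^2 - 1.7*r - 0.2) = -7.27*r^3 - 0.76*r^2 - 0.03*r + 1.48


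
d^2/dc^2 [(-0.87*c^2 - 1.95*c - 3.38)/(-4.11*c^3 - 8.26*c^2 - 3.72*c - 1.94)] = (29.392254*c^6 + 197.63757*c^5 + 1002.532572*c^4 + 1891.818708*c^3 + 1423.495776*c^2 + 273.961584*c - 36.3742159999999)/(69.426531*c^9 + 418.586238*c^8 + 1029.762144*c^7 + 1419.60475*c^6 + 1327.209192*c^5 + 917.966472*c^4 + 455.548644*c^3 + 173.801496*c^2 + 42.001776*c + 7.301384)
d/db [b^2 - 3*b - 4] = 2*b - 3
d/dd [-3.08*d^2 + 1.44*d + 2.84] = 1.44 - 6.16*d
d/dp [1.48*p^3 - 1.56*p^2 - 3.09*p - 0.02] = 4.44*p^2 - 3.12*p - 3.09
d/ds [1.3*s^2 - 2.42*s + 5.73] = 2.6*s - 2.42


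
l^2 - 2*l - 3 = (l - 3)*(l + 1)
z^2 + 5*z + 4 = (z + 1)*(z + 4)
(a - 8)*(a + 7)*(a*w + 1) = a^3*w - a^2*w + a^2 - 56*a*w - a - 56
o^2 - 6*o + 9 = (o - 3)^2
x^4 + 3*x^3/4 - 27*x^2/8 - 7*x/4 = x*(x - 7/4)*(x + 1/2)*(x + 2)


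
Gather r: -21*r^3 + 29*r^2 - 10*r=-21*r^3 + 29*r^2 - 10*r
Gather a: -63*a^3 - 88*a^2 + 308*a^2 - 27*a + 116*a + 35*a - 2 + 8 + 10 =-63*a^3 + 220*a^2 + 124*a + 16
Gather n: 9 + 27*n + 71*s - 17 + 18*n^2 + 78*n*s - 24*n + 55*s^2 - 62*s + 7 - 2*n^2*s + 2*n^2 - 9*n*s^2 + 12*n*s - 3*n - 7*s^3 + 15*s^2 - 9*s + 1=n^2*(20 - 2*s) + n*(-9*s^2 + 90*s) - 7*s^3 + 70*s^2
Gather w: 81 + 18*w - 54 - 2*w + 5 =16*w + 32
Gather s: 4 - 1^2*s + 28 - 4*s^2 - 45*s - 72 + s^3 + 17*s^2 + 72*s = s^3 + 13*s^2 + 26*s - 40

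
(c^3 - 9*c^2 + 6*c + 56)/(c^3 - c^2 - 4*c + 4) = (c^2 - 11*c + 28)/(c^2 - 3*c + 2)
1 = 1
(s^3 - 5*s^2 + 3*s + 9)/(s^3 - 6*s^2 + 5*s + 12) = (s - 3)/(s - 4)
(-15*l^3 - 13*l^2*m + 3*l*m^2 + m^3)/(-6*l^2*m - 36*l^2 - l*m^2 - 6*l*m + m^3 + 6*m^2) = (5*l^2 + 6*l*m + m^2)/(2*l*m + 12*l + m^2 + 6*m)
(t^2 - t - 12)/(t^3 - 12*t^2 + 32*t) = (t + 3)/(t*(t - 8))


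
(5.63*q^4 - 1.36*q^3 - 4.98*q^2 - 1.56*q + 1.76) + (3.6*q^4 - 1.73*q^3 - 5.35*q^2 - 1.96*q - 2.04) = 9.23*q^4 - 3.09*q^3 - 10.33*q^2 - 3.52*q - 0.28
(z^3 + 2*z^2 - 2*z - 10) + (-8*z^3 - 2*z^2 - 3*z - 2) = -7*z^3 - 5*z - 12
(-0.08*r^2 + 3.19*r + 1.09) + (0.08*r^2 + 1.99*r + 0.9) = 5.18*r + 1.99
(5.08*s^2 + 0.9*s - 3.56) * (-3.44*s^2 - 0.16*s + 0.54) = -17.4752*s^4 - 3.9088*s^3 + 14.8456*s^2 + 1.0556*s - 1.9224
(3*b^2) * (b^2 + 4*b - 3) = 3*b^4 + 12*b^3 - 9*b^2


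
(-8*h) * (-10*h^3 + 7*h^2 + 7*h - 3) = 80*h^4 - 56*h^3 - 56*h^2 + 24*h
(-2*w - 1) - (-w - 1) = -w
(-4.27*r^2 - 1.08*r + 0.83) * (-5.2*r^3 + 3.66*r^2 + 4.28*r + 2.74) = 22.204*r^5 - 10.0122*r^4 - 26.5444*r^3 - 13.2844*r^2 + 0.5932*r + 2.2742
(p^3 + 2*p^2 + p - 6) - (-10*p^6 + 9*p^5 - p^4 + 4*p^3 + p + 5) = 10*p^6 - 9*p^5 + p^4 - 3*p^3 + 2*p^2 - 11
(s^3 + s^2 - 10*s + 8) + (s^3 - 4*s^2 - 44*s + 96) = 2*s^3 - 3*s^2 - 54*s + 104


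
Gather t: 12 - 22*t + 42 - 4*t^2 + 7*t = -4*t^2 - 15*t + 54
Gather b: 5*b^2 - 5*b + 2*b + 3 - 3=5*b^2 - 3*b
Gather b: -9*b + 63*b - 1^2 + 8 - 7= 54*b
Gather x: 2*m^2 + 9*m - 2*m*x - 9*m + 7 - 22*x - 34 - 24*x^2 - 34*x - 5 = 2*m^2 - 24*x^2 + x*(-2*m - 56) - 32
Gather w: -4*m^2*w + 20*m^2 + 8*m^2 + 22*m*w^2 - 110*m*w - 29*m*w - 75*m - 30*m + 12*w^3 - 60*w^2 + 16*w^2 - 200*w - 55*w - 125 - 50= 28*m^2 - 105*m + 12*w^3 + w^2*(22*m - 44) + w*(-4*m^2 - 139*m - 255) - 175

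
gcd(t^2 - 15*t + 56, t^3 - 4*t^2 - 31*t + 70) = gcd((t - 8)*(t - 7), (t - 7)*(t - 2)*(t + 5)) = t - 7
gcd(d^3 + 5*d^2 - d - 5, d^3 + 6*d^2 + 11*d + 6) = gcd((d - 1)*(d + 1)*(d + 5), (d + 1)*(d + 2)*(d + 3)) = d + 1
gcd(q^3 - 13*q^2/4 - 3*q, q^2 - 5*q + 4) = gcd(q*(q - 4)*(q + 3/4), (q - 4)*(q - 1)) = q - 4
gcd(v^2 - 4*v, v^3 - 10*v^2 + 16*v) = v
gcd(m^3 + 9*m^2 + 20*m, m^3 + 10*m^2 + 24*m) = m^2 + 4*m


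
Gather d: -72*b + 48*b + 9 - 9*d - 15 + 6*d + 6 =-24*b - 3*d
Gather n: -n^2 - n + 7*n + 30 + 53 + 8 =-n^2 + 6*n + 91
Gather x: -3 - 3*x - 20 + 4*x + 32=x + 9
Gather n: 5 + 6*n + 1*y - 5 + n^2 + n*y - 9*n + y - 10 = n^2 + n*(y - 3) + 2*y - 10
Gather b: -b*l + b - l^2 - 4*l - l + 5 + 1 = b*(1 - l) - l^2 - 5*l + 6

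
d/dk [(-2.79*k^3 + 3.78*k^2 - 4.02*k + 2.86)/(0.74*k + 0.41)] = (-4.1292*k^3 - 0.634500000000001*k^2 + 3.0996*k - 3.7646)/(0.5476*k^2 + 0.6068*k + 0.1681)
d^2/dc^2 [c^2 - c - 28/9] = 2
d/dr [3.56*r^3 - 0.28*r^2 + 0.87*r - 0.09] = 10.68*r^2 - 0.56*r + 0.87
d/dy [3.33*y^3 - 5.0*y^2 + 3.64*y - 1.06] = 9.99*y^2 - 10.0*y + 3.64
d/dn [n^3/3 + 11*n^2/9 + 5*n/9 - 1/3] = n^2 + 22*n/9 + 5/9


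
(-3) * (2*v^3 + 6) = -6*v^3 - 18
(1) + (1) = 2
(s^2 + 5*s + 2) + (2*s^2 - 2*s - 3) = 3*s^2 + 3*s - 1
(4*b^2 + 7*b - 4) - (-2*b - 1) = 4*b^2 + 9*b - 3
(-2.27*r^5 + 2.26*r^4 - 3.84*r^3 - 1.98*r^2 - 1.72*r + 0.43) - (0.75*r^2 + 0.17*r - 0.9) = -2.27*r^5 + 2.26*r^4 - 3.84*r^3 - 2.73*r^2 - 1.89*r + 1.33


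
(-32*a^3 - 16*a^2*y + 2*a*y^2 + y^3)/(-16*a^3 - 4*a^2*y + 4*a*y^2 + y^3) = (-4*a + y)/(-2*a + y)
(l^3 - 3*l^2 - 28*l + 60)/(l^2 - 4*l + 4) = (l^2 - l - 30)/(l - 2)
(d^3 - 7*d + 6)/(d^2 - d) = d + 1 - 6/d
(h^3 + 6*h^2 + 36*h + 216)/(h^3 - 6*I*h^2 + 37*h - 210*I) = (h^2 + 6*h*(1 - I) - 36*I)/(h^2 - 12*I*h - 35)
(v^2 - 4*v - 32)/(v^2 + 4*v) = (v - 8)/v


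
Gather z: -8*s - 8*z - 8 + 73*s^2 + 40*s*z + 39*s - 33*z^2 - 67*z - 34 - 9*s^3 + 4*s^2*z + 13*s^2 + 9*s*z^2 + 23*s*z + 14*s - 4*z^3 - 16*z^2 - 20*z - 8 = -9*s^3 + 86*s^2 + 45*s - 4*z^3 + z^2*(9*s - 49) + z*(4*s^2 + 63*s - 95) - 50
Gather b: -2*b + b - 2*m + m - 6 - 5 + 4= -b - m - 7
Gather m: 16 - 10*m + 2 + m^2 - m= m^2 - 11*m + 18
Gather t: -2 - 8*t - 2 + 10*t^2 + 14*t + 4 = 10*t^2 + 6*t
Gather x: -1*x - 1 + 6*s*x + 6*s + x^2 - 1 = 6*s + x^2 + x*(6*s - 1) - 2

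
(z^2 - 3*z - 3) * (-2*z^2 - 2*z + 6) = -2*z^4 + 4*z^3 + 18*z^2 - 12*z - 18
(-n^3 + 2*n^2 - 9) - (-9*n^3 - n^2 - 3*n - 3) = 8*n^3 + 3*n^2 + 3*n - 6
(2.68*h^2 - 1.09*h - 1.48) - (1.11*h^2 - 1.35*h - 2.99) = 1.57*h^2 + 0.26*h + 1.51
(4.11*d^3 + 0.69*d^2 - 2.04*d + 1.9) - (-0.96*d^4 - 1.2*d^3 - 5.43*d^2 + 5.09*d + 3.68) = 0.96*d^4 + 5.31*d^3 + 6.12*d^2 - 7.13*d - 1.78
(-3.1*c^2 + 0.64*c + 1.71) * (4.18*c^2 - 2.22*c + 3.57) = -12.958*c^4 + 9.5572*c^3 - 5.34*c^2 - 1.5114*c + 6.1047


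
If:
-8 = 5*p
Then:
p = -8/5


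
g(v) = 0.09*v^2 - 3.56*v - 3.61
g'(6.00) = -2.48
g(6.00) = -21.73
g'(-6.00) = -4.64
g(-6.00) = 20.99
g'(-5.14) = -4.49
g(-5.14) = 17.07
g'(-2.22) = -3.96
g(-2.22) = 4.74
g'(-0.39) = -3.63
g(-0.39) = -2.21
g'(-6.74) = -4.77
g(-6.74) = 24.47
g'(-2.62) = -4.03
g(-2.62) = 6.33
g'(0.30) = -3.51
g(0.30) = -4.67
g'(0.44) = -3.48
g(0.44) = -5.16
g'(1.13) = -3.36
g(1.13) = -7.52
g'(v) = 0.18*v - 3.56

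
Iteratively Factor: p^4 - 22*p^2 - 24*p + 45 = (p + 3)*(p^3 - 3*p^2 - 13*p + 15) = (p - 5)*(p + 3)*(p^2 + 2*p - 3) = (p - 5)*(p + 3)^2*(p - 1)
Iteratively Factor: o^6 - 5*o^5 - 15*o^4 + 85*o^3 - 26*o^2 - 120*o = (o + 1)*(o^5 - 6*o^4 - 9*o^3 + 94*o^2 - 120*o) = (o - 5)*(o + 1)*(o^4 - o^3 - 14*o^2 + 24*o) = o*(o - 5)*(o + 1)*(o^3 - o^2 - 14*o + 24) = o*(o - 5)*(o - 3)*(o + 1)*(o^2 + 2*o - 8) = o*(o - 5)*(o - 3)*(o - 2)*(o + 1)*(o + 4)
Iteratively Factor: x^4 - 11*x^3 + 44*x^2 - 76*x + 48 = (x - 2)*(x^3 - 9*x^2 + 26*x - 24) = (x - 3)*(x - 2)*(x^2 - 6*x + 8) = (x - 4)*(x - 3)*(x - 2)*(x - 2)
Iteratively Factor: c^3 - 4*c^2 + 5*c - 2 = (c - 2)*(c^2 - 2*c + 1) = (c - 2)*(c - 1)*(c - 1)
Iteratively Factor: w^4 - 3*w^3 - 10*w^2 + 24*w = (w)*(w^3 - 3*w^2 - 10*w + 24) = w*(w + 3)*(w^2 - 6*w + 8) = w*(w - 4)*(w + 3)*(w - 2)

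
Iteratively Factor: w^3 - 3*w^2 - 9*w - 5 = (w + 1)*(w^2 - 4*w - 5) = (w - 5)*(w + 1)*(w + 1)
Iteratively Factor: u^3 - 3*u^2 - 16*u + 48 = (u + 4)*(u^2 - 7*u + 12) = (u - 3)*(u + 4)*(u - 4)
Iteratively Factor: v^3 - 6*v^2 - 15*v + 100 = (v + 4)*(v^2 - 10*v + 25) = (v - 5)*(v + 4)*(v - 5)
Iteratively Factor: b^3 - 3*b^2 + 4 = (b + 1)*(b^2 - 4*b + 4) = (b - 2)*(b + 1)*(b - 2)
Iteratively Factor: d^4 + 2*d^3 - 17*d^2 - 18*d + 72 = (d - 3)*(d^3 + 5*d^2 - 2*d - 24) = (d - 3)*(d + 4)*(d^2 + d - 6) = (d - 3)*(d + 3)*(d + 4)*(d - 2)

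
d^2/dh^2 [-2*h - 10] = 0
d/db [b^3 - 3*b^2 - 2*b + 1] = 3*b^2 - 6*b - 2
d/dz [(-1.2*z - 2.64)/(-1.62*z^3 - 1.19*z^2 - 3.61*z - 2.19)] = (1.944*z^3 + 1.428*z^2 + 4.332*z - (1.2*z + 2.64)*(4.86*z^2 + 2.38*z + 3.61) + 2.628)/(1.62*z^3 + 1.19*z^2 + 3.61*z + 2.19)^2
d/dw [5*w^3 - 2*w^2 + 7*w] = 15*w^2 - 4*w + 7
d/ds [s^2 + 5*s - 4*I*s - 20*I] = 2*s + 5 - 4*I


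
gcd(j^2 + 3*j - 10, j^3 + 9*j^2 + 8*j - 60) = j^2 + 3*j - 10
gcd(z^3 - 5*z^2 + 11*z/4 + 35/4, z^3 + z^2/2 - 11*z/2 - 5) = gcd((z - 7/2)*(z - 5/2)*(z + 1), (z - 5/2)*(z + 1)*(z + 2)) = z^2 - 3*z/2 - 5/2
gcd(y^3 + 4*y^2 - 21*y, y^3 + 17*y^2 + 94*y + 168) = y + 7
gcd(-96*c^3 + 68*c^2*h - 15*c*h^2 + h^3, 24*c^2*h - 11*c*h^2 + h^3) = 24*c^2 - 11*c*h + h^2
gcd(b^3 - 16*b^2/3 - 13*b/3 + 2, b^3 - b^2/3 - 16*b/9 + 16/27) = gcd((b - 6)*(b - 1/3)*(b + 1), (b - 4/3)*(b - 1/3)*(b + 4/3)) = b - 1/3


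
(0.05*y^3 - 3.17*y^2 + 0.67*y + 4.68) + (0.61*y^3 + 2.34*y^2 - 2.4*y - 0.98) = 0.66*y^3 - 0.83*y^2 - 1.73*y + 3.7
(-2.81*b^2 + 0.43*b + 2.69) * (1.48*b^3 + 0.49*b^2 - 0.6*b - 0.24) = -4.1588*b^5 - 0.7405*b^4 + 5.8779*b^3 + 1.7345*b^2 - 1.7172*b - 0.6456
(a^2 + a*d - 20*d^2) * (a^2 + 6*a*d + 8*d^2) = a^4 + 7*a^3*d - 6*a^2*d^2 - 112*a*d^3 - 160*d^4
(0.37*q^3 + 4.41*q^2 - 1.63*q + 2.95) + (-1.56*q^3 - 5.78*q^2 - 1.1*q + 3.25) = -1.19*q^3 - 1.37*q^2 - 2.73*q + 6.2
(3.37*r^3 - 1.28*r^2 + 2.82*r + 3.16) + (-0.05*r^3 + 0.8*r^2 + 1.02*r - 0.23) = 3.32*r^3 - 0.48*r^2 + 3.84*r + 2.93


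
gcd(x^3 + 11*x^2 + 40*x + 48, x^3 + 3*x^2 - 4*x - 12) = x + 3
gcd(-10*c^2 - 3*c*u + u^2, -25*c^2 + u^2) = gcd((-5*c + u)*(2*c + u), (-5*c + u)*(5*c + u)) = -5*c + u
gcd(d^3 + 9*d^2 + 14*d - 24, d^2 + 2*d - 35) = 1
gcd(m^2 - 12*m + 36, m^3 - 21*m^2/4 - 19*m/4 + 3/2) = m - 6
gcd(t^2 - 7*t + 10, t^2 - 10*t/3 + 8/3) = t - 2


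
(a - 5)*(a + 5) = a^2 - 25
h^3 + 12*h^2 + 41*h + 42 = (h + 2)*(h + 3)*(h + 7)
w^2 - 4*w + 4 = (w - 2)^2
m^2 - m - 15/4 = (m - 5/2)*(m + 3/2)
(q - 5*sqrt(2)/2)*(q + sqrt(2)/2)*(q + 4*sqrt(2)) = q^3 + 2*sqrt(2)*q^2 - 37*q/2 - 10*sqrt(2)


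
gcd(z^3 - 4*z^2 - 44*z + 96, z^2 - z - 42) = z + 6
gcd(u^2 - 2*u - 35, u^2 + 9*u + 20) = u + 5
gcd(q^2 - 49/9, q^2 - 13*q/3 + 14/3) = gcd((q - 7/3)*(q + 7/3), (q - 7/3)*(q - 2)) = q - 7/3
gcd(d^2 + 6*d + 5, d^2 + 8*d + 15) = d + 5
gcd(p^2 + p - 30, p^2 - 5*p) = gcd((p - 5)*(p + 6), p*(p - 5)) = p - 5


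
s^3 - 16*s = s*(s - 4)*(s + 4)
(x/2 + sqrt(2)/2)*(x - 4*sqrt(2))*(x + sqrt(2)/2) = x^3/2 - 5*sqrt(2)*x^2/4 - 11*x/2 - 2*sqrt(2)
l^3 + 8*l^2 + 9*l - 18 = (l - 1)*(l + 3)*(l + 6)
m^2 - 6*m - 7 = (m - 7)*(m + 1)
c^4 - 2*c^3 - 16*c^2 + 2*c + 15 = (c - 5)*(c - 1)*(c + 1)*(c + 3)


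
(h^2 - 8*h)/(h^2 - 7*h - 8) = h/(h + 1)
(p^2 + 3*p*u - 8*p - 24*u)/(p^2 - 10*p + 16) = (p + 3*u)/(p - 2)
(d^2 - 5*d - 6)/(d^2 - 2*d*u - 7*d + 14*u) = (d^2 - 5*d - 6)/(d^2 - 2*d*u - 7*d + 14*u)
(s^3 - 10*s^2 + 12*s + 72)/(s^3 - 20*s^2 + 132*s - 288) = (s + 2)/(s - 8)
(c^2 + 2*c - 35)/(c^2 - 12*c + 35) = (c + 7)/(c - 7)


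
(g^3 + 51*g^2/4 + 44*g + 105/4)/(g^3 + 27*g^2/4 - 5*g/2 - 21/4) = (g + 5)/(g - 1)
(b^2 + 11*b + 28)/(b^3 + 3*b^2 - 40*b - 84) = (b + 4)/(b^2 - 4*b - 12)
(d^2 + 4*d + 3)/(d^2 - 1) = (d + 3)/(d - 1)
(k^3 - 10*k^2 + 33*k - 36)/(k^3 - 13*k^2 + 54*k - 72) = (k - 3)/(k - 6)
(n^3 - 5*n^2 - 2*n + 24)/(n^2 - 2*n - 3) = (n^2 - 2*n - 8)/(n + 1)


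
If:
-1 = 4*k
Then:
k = -1/4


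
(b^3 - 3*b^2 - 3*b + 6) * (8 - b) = -b^4 + 11*b^3 - 21*b^2 - 30*b + 48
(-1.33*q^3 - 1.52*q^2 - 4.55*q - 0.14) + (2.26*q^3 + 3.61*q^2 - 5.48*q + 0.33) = 0.93*q^3 + 2.09*q^2 - 10.03*q + 0.19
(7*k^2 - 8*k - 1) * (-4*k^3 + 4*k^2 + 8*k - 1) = -28*k^5 + 60*k^4 + 28*k^3 - 75*k^2 + 1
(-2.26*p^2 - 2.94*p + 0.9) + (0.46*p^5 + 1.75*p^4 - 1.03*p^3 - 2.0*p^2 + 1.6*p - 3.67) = 0.46*p^5 + 1.75*p^4 - 1.03*p^3 - 4.26*p^2 - 1.34*p - 2.77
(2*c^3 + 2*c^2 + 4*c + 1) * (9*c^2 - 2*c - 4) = 18*c^5 + 14*c^4 + 24*c^3 - 7*c^2 - 18*c - 4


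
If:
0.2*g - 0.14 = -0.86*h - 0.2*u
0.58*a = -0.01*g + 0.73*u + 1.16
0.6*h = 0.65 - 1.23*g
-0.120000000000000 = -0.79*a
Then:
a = 0.15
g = 0.32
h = 0.43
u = -1.46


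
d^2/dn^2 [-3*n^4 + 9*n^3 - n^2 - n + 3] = -36*n^2 + 54*n - 2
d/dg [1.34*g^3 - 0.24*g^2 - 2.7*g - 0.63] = 4.02*g^2 - 0.48*g - 2.7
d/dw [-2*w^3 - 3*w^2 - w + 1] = -6*w^2 - 6*w - 1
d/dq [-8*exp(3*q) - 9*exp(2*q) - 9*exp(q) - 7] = (-24*exp(2*q) - 18*exp(q) - 9)*exp(q)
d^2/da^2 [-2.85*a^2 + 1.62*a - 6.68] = -5.70000000000000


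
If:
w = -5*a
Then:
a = -w/5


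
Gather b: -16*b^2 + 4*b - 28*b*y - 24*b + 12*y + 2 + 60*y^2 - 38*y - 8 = -16*b^2 + b*(-28*y - 20) + 60*y^2 - 26*y - 6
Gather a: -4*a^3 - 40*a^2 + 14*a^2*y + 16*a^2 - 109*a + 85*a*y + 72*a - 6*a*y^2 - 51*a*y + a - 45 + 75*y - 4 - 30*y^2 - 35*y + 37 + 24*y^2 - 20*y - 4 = -4*a^3 + a^2*(14*y - 24) + a*(-6*y^2 + 34*y - 36) - 6*y^2 + 20*y - 16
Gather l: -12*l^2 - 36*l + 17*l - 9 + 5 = -12*l^2 - 19*l - 4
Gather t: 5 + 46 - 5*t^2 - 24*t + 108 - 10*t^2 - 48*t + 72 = -15*t^2 - 72*t + 231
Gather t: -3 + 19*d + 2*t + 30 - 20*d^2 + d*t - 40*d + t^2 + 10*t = -20*d^2 - 21*d + t^2 + t*(d + 12) + 27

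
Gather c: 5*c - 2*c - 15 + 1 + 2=3*c - 12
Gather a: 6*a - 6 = 6*a - 6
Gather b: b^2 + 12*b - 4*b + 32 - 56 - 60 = b^2 + 8*b - 84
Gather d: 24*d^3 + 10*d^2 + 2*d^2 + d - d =24*d^3 + 12*d^2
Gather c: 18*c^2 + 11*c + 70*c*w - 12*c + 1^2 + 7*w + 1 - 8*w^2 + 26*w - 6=18*c^2 + c*(70*w - 1) - 8*w^2 + 33*w - 4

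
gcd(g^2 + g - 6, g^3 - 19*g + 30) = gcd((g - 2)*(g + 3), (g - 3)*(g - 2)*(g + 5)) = g - 2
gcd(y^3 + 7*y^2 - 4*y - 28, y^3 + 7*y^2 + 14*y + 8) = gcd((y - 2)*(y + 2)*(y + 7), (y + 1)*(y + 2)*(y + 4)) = y + 2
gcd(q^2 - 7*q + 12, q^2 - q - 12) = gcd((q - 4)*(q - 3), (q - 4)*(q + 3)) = q - 4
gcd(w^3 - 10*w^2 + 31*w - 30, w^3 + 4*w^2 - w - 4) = 1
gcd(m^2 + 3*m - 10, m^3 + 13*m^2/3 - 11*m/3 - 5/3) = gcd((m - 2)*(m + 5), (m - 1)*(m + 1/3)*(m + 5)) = m + 5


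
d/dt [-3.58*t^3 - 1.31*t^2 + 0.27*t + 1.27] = -10.74*t^2 - 2.62*t + 0.27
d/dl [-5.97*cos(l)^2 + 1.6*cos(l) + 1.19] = (11.94*cos(l) - 1.6)*sin(l)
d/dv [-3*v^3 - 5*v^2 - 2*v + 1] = -9*v^2 - 10*v - 2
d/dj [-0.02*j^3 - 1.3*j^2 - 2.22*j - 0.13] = -0.06*j^2 - 2.6*j - 2.22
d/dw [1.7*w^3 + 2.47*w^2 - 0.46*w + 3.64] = 5.1*w^2 + 4.94*w - 0.46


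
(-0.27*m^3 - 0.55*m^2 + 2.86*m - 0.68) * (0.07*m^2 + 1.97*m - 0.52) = -0.0189*m^5 - 0.5704*m^4 - 0.7429*m^3 + 5.8726*m^2 - 2.8268*m + 0.3536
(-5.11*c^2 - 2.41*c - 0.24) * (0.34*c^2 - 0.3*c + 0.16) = -1.7374*c^4 + 0.7136*c^3 - 0.1762*c^2 - 0.3136*c - 0.0384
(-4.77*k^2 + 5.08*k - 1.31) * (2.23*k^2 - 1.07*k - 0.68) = -10.6371*k^4 + 16.4323*k^3 - 5.1133*k^2 - 2.0527*k + 0.8908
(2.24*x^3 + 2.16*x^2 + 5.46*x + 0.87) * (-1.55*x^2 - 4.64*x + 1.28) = -3.472*x^5 - 13.7416*x^4 - 15.6182*x^3 - 23.9181*x^2 + 2.952*x + 1.1136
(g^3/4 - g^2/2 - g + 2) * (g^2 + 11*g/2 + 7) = g^5/4 + 7*g^4/8 - 2*g^3 - 7*g^2 + 4*g + 14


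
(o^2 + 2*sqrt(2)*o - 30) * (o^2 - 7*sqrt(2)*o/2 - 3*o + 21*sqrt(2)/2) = o^4 - 3*o^3 - 3*sqrt(2)*o^3/2 - 44*o^2 + 9*sqrt(2)*o^2/2 + 132*o + 105*sqrt(2)*o - 315*sqrt(2)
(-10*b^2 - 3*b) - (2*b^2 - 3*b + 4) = -12*b^2 - 4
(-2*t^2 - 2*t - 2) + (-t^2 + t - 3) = -3*t^2 - t - 5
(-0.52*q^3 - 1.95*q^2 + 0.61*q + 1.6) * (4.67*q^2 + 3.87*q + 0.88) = -2.4284*q^5 - 11.1189*q^4 - 5.1554*q^3 + 8.1167*q^2 + 6.7288*q + 1.408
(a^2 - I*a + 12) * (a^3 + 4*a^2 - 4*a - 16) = a^5 + 4*a^4 - I*a^4 + 8*a^3 - 4*I*a^3 + 32*a^2 + 4*I*a^2 - 48*a + 16*I*a - 192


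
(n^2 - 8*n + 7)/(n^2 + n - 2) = (n - 7)/(n + 2)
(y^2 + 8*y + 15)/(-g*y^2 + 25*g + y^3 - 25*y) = (y + 3)/(-g*y + 5*g + y^2 - 5*y)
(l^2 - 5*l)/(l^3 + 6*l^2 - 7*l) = (l - 5)/(l^2 + 6*l - 7)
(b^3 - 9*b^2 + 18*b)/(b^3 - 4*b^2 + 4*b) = (b^2 - 9*b + 18)/(b^2 - 4*b + 4)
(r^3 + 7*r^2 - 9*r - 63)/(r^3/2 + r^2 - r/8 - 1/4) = 8*(r^3 + 7*r^2 - 9*r - 63)/(4*r^3 + 8*r^2 - r - 2)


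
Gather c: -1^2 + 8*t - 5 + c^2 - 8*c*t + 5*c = c^2 + c*(5 - 8*t) + 8*t - 6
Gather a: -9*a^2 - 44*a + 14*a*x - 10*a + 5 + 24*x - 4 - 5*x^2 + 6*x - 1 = -9*a^2 + a*(14*x - 54) - 5*x^2 + 30*x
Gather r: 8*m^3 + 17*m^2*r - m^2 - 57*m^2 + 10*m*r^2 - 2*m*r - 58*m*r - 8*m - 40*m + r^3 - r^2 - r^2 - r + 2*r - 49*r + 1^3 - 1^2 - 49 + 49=8*m^3 - 58*m^2 - 48*m + r^3 + r^2*(10*m - 2) + r*(17*m^2 - 60*m - 48)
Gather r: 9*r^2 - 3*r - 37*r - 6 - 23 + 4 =9*r^2 - 40*r - 25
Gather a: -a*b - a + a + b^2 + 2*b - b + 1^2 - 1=-a*b + b^2 + b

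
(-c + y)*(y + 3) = -c*y - 3*c + y^2 + 3*y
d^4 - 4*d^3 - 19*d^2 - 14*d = d*(d - 7)*(d + 1)*(d + 2)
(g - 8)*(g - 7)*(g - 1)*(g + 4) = g^4 - 12*g^3 + 7*g^2 + 228*g - 224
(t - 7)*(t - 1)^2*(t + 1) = t^4 - 8*t^3 + 6*t^2 + 8*t - 7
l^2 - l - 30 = (l - 6)*(l + 5)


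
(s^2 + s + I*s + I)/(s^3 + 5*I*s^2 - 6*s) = (s^2 + s + I*s + I)/(s*(s^2 + 5*I*s - 6))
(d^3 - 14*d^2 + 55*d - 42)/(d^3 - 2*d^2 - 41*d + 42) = (d - 6)/(d + 6)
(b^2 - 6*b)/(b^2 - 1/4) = 4*b*(b - 6)/(4*b^2 - 1)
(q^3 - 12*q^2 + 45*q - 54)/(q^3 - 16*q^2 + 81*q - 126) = (q - 3)/(q - 7)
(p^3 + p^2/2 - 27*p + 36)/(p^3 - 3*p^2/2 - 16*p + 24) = (p + 6)/(p + 4)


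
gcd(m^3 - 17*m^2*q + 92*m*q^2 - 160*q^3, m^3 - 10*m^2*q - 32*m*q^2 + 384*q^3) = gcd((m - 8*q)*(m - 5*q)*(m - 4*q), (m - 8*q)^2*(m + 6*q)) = -m + 8*q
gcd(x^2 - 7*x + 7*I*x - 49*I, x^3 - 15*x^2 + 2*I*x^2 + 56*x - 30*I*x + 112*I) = x - 7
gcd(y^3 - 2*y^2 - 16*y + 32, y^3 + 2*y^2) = 1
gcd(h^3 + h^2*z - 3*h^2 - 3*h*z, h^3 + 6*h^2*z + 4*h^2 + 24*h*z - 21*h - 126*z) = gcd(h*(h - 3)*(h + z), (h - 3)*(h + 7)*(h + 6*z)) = h - 3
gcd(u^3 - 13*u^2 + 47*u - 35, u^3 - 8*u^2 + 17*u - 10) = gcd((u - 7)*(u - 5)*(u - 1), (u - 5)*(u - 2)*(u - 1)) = u^2 - 6*u + 5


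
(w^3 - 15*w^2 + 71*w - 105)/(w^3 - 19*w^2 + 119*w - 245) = (w - 3)/(w - 7)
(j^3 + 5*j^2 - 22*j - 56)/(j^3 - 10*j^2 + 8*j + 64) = (j + 7)/(j - 8)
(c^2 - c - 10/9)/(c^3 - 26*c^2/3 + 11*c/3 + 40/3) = (c + 2/3)/(c^2 - 7*c - 8)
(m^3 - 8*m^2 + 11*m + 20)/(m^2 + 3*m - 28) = (m^2 - 4*m - 5)/(m + 7)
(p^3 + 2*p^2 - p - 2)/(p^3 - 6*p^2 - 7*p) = (p^2 + p - 2)/(p*(p - 7))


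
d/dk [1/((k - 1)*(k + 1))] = -2*k/(k^4 - 2*k^2 + 1)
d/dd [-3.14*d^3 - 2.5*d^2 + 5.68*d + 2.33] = -9.42*d^2 - 5.0*d + 5.68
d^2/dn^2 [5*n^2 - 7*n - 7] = 10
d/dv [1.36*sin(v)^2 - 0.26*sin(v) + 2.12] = (2.72*sin(v) - 0.26)*cos(v)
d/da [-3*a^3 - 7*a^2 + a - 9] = -9*a^2 - 14*a + 1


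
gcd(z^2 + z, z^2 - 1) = z + 1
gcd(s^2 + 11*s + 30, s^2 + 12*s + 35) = s + 5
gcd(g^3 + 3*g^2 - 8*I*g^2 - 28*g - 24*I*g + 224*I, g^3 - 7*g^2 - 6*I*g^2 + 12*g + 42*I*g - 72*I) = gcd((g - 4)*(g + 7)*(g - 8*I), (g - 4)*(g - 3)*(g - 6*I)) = g - 4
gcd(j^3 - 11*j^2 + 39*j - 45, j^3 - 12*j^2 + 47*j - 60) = j^2 - 8*j + 15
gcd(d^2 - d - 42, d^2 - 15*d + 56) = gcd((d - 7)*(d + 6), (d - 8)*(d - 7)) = d - 7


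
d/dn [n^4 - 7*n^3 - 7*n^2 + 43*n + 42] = 4*n^3 - 21*n^2 - 14*n + 43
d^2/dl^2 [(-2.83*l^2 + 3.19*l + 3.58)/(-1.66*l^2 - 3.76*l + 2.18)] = (-52.908184*l^3 + 2.256936*l^2 - 203.3334*l - 152.532824)/(4.574296*l^6 + 31.083168*l^5 + 52.383624*l^4 - 28.482752*l^3 - 68.792952*l^2 + 53.607072*l - 10.360232)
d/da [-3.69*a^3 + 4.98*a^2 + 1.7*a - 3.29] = -11.07*a^2 + 9.96*a + 1.7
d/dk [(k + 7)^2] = 2*k + 14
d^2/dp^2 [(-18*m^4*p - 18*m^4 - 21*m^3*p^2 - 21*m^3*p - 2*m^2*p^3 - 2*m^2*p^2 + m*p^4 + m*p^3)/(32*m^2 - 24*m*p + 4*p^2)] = m*(-2208*m^6 + 48*m^5*p - 1640*m^5 + 1176*m^4*p^2 + 1020*m^4*p - 584*m^3*p^3 - 150*m^3*p^2 + 132*m^2*p^4 - 5*m^2*p^3 - 18*m*p^5 + p^6)/(2*(512*m^6 - 1152*m^5*p + 1056*m^4*p^2 - 504*m^3*p^3 + 132*m^2*p^4 - 18*m*p^5 + p^6))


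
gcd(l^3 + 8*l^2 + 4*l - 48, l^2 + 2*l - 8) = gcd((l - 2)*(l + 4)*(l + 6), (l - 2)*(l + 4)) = l^2 + 2*l - 8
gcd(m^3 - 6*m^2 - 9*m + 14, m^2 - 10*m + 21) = m - 7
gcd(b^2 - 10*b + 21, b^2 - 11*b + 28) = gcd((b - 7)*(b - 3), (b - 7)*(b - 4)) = b - 7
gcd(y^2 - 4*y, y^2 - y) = y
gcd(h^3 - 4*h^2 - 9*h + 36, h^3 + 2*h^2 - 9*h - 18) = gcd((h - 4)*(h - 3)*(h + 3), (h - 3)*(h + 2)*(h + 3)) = h^2 - 9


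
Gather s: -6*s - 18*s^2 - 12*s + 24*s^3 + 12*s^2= 24*s^3 - 6*s^2 - 18*s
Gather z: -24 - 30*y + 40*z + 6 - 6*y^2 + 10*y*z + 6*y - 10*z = -6*y^2 - 24*y + z*(10*y + 30) - 18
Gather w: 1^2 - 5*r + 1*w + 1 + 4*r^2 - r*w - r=4*r^2 - 6*r + w*(1 - r) + 2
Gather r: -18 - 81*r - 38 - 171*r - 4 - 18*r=-270*r - 60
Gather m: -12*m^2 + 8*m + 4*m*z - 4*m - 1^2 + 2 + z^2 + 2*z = -12*m^2 + m*(4*z + 4) + z^2 + 2*z + 1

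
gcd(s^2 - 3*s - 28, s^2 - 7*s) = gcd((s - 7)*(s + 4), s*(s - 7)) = s - 7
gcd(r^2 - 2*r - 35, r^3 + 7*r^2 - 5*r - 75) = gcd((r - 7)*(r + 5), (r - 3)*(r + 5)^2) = r + 5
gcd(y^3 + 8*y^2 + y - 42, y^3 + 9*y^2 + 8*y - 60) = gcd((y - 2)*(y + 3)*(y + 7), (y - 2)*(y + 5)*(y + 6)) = y - 2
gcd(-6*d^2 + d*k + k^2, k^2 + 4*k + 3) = 1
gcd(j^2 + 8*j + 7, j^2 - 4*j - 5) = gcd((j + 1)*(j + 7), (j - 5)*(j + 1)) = j + 1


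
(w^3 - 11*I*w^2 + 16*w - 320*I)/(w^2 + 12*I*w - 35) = (w^2 - 16*I*w - 64)/(w + 7*I)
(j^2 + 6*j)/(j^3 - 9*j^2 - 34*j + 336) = j/(j^2 - 15*j + 56)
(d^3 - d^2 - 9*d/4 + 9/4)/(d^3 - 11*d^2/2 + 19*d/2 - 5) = (4*d^2 - 9)/(2*(2*d^2 - 9*d + 10))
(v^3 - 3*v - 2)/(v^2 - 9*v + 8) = (v^3 - 3*v - 2)/(v^2 - 9*v + 8)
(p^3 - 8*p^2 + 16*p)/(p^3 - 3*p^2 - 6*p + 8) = p*(p - 4)/(p^2 + p - 2)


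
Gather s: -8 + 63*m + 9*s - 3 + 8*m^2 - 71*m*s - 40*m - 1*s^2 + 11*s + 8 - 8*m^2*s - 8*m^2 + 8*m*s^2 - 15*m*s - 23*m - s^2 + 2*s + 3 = s^2*(8*m - 2) + s*(-8*m^2 - 86*m + 22)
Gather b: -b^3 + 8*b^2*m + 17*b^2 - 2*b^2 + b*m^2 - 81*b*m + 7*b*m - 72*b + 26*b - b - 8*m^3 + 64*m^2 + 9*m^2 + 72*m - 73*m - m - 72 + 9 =-b^3 + b^2*(8*m + 15) + b*(m^2 - 74*m - 47) - 8*m^3 + 73*m^2 - 2*m - 63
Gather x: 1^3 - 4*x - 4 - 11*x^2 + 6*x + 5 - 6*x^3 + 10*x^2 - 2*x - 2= -6*x^3 - x^2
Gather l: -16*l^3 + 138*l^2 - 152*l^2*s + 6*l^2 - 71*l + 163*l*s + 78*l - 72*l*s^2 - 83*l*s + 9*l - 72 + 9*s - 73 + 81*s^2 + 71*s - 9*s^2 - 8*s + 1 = -16*l^3 + l^2*(144 - 152*s) + l*(-72*s^2 + 80*s + 16) + 72*s^2 + 72*s - 144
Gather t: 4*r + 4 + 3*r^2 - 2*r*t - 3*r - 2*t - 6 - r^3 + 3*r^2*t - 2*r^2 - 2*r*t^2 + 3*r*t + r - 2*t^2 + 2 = -r^3 + r^2 + 2*r + t^2*(-2*r - 2) + t*(3*r^2 + r - 2)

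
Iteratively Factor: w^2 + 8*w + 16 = (w + 4)*(w + 4)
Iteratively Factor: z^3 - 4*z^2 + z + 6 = (z - 3)*(z^2 - z - 2) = (z - 3)*(z + 1)*(z - 2)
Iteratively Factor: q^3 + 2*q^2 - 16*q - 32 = (q + 2)*(q^2 - 16) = (q - 4)*(q + 2)*(q + 4)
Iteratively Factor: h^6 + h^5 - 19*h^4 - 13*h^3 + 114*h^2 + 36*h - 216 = (h - 2)*(h^5 + 3*h^4 - 13*h^3 - 39*h^2 + 36*h + 108) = (h - 2)^2*(h^4 + 5*h^3 - 3*h^2 - 45*h - 54) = (h - 2)^2*(h + 3)*(h^3 + 2*h^2 - 9*h - 18) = (h - 2)^2*(h + 3)^2*(h^2 - h - 6) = (h - 2)^2*(h + 2)*(h + 3)^2*(h - 3)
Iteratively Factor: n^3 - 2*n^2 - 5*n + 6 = (n + 2)*(n^2 - 4*n + 3) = (n - 1)*(n + 2)*(n - 3)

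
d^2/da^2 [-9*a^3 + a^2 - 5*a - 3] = 2 - 54*a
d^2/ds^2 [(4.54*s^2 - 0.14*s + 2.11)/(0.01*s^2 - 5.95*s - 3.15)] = (-4.33680868994202e-19*s^4 + 0.540232*s^3 + 0.85932600000001*s^2 - 0.779730000000038*s + 244.87568)/(1.0e-6*s^6 - 0.001785*s^5 + 1.06113*s^4 - 209.520325*s^3 - 334.25595*s^2 - 177.116625*s - 31.255875)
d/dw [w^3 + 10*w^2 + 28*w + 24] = 3*w^2 + 20*w + 28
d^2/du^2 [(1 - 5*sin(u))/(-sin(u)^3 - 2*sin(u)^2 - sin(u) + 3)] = (-20*sin(u)^7 - 21*sin(u)^6 + 52*sin(u)^5 - 119*sin(u)^4 - 149*sin(u)^3 + 160*sin(u)^2 + 108*sin(u) + 16)/(sin(u)^3 + 2*sin(u)^2 + sin(u) - 3)^3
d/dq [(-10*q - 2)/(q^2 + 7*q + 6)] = 2*(5*q^2 + 2*q - 23)/(q^4 + 14*q^3 + 61*q^2 + 84*q + 36)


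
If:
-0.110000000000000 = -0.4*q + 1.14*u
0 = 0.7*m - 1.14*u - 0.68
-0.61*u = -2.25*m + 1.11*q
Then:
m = 29.01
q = 49.35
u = 17.22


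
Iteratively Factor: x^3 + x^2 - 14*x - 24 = (x + 2)*(x^2 - x - 12) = (x - 4)*(x + 2)*(x + 3)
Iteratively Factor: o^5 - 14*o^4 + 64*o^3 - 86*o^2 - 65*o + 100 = (o - 5)*(o^4 - 9*o^3 + 19*o^2 + 9*o - 20) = (o - 5)*(o - 4)*(o^3 - 5*o^2 - o + 5) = (o - 5)*(o - 4)*(o + 1)*(o^2 - 6*o + 5) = (o - 5)*(o - 4)*(o - 1)*(o + 1)*(o - 5)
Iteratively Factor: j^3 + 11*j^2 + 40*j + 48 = (j + 4)*(j^2 + 7*j + 12) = (j + 4)^2*(j + 3)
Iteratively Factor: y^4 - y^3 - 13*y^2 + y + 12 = (y + 3)*(y^3 - 4*y^2 - y + 4) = (y - 4)*(y + 3)*(y^2 - 1) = (y - 4)*(y - 1)*(y + 3)*(y + 1)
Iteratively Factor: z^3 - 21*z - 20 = (z - 5)*(z^2 + 5*z + 4) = (z - 5)*(z + 1)*(z + 4)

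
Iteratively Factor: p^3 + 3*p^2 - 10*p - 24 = (p + 2)*(p^2 + p - 12) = (p - 3)*(p + 2)*(p + 4)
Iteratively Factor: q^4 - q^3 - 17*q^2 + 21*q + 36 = (q - 3)*(q^3 + 2*q^2 - 11*q - 12) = (q - 3)*(q + 1)*(q^2 + q - 12) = (q - 3)*(q + 1)*(q + 4)*(q - 3)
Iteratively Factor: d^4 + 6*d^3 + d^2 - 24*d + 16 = (d + 4)*(d^3 + 2*d^2 - 7*d + 4) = (d + 4)^2*(d^2 - 2*d + 1) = (d - 1)*(d + 4)^2*(d - 1)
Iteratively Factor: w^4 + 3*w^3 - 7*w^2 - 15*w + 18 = (w + 3)*(w^3 - 7*w + 6) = (w - 1)*(w + 3)*(w^2 + w - 6) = (w - 1)*(w + 3)^2*(w - 2)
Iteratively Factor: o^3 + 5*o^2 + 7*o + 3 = (o + 1)*(o^2 + 4*o + 3) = (o + 1)*(o + 3)*(o + 1)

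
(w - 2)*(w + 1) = w^2 - w - 2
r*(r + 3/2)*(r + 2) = r^3 + 7*r^2/2 + 3*r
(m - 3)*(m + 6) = m^2 + 3*m - 18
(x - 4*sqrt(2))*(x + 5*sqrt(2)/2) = x^2 - 3*sqrt(2)*x/2 - 20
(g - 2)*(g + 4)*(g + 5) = g^3 + 7*g^2 + 2*g - 40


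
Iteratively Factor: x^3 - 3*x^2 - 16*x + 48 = (x - 3)*(x^2 - 16) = (x - 4)*(x - 3)*(x + 4)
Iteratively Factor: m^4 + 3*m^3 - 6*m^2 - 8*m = (m + 4)*(m^3 - m^2 - 2*m) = m*(m + 4)*(m^2 - m - 2) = m*(m - 2)*(m + 4)*(m + 1)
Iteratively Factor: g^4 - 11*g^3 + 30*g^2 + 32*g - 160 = (g - 4)*(g^3 - 7*g^2 + 2*g + 40) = (g - 4)*(g + 2)*(g^2 - 9*g + 20) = (g - 5)*(g - 4)*(g + 2)*(g - 4)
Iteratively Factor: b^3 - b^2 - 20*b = (b + 4)*(b^2 - 5*b) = (b - 5)*(b + 4)*(b)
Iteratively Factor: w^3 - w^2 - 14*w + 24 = (w - 3)*(w^2 + 2*w - 8) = (w - 3)*(w + 4)*(w - 2)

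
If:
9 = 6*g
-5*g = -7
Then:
No Solution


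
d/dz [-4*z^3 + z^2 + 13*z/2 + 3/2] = -12*z^2 + 2*z + 13/2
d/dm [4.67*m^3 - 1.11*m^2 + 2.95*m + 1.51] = 14.01*m^2 - 2.22*m + 2.95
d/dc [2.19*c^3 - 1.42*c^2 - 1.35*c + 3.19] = 6.57*c^2 - 2.84*c - 1.35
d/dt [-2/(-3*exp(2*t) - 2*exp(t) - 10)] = (-12*exp(t) - 4)*exp(t)/(3*exp(2*t) + 2*exp(t) + 10)^2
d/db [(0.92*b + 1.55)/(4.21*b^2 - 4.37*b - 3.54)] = (-3.8732*b^2 - 13.051*b + 3.5167)/(17.7241*b^4 - 36.7954*b^3 - 10.7099*b^2 + 30.9396*b + 12.5316)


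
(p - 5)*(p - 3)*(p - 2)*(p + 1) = p^4 - 9*p^3 + 21*p^2 + p - 30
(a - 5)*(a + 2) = a^2 - 3*a - 10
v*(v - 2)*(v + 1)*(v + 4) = v^4 + 3*v^3 - 6*v^2 - 8*v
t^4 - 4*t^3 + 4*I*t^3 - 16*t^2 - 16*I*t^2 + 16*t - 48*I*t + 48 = (t - 6)*(t + 2)*(t + 2*I)^2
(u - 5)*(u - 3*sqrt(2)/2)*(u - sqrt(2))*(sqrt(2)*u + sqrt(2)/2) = sqrt(2)*u^4 - 9*sqrt(2)*u^3/2 - 5*u^3 + sqrt(2)*u^2/2 + 45*u^2/2 - 27*sqrt(2)*u/2 + 25*u/2 - 15*sqrt(2)/2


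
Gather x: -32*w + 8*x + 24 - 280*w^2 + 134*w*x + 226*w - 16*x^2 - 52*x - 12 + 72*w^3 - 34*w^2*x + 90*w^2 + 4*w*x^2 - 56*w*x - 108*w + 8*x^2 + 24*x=72*w^3 - 190*w^2 + 86*w + x^2*(4*w - 8) + x*(-34*w^2 + 78*w - 20) + 12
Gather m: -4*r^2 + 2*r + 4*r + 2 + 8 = -4*r^2 + 6*r + 10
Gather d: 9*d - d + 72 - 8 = 8*d + 64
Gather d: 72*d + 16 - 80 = 72*d - 64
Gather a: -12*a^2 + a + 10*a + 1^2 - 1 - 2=-12*a^2 + 11*a - 2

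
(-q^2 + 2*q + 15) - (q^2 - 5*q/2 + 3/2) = -2*q^2 + 9*q/2 + 27/2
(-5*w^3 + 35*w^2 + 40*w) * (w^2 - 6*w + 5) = -5*w^5 + 65*w^4 - 195*w^3 - 65*w^2 + 200*w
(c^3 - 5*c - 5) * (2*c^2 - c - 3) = 2*c^5 - c^4 - 13*c^3 - 5*c^2 + 20*c + 15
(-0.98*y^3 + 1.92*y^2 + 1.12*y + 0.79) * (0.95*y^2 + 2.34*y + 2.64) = -0.931*y^5 - 0.4692*y^4 + 2.9696*y^3 + 8.4401*y^2 + 4.8054*y + 2.0856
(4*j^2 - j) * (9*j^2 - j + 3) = 36*j^4 - 13*j^3 + 13*j^2 - 3*j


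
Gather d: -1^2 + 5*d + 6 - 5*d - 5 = 0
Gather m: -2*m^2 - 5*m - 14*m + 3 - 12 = -2*m^2 - 19*m - 9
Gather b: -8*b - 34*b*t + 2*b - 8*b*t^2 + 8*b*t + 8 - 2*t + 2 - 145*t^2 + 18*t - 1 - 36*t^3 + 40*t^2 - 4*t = b*(-8*t^2 - 26*t - 6) - 36*t^3 - 105*t^2 + 12*t + 9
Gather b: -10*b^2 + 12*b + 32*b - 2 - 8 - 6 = -10*b^2 + 44*b - 16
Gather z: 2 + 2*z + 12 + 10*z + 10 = 12*z + 24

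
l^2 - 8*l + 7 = (l - 7)*(l - 1)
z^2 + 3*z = z*(z + 3)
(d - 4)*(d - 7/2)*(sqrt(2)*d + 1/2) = sqrt(2)*d^3 - 15*sqrt(2)*d^2/2 + d^2/2 - 15*d/4 + 14*sqrt(2)*d + 7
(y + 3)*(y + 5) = y^2 + 8*y + 15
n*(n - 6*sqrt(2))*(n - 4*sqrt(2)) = n^3 - 10*sqrt(2)*n^2 + 48*n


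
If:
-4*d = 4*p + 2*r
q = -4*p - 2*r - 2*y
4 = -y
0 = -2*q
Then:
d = -2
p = 2 - r/2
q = 0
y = -4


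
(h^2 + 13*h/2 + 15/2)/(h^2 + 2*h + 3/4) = 2*(h + 5)/(2*h + 1)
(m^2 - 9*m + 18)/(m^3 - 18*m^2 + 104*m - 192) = (m - 3)/(m^2 - 12*m + 32)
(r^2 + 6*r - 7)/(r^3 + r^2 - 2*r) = (r + 7)/(r*(r + 2))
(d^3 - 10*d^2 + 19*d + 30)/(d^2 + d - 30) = (d^2 - 5*d - 6)/(d + 6)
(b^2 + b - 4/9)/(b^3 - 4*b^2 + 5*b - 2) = (b^2 + b - 4/9)/(b^3 - 4*b^2 + 5*b - 2)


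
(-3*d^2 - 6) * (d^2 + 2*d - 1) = -3*d^4 - 6*d^3 - 3*d^2 - 12*d + 6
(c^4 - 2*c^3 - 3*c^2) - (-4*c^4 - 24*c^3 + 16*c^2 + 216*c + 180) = 5*c^4 + 22*c^3 - 19*c^2 - 216*c - 180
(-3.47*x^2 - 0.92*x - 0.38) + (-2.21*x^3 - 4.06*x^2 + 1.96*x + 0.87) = -2.21*x^3 - 7.53*x^2 + 1.04*x + 0.49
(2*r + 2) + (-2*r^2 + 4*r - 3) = -2*r^2 + 6*r - 1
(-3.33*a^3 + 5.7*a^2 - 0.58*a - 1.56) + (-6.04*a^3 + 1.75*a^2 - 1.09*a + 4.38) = -9.37*a^3 + 7.45*a^2 - 1.67*a + 2.82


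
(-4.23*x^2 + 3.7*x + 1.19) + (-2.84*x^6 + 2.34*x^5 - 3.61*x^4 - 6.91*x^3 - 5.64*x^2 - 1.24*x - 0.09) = -2.84*x^6 + 2.34*x^5 - 3.61*x^4 - 6.91*x^3 - 9.87*x^2 + 2.46*x + 1.1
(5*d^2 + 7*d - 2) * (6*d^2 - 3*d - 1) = 30*d^4 + 27*d^3 - 38*d^2 - d + 2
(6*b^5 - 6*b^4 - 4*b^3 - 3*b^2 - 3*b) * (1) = 6*b^5 - 6*b^4 - 4*b^3 - 3*b^2 - 3*b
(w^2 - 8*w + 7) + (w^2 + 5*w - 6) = 2*w^2 - 3*w + 1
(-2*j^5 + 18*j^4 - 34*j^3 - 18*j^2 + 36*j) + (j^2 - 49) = -2*j^5 + 18*j^4 - 34*j^3 - 17*j^2 + 36*j - 49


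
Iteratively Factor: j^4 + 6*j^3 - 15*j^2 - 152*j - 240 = (j + 3)*(j^3 + 3*j^2 - 24*j - 80) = (j + 3)*(j + 4)*(j^2 - j - 20) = (j - 5)*(j + 3)*(j + 4)*(j + 4)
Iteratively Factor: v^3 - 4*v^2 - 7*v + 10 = (v - 1)*(v^2 - 3*v - 10) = (v - 1)*(v + 2)*(v - 5)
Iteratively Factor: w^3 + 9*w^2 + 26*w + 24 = (w + 4)*(w^2 + 5*w + 6) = (w + 3)*(w + 4)*(w + 2)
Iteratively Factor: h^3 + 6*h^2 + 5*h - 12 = (h - 1)*(h^2 + 7*h + 12) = (h - 1)*(h + 4)*(h + 3)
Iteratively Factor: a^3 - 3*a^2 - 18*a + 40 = (a - 2)*(a^2 - a - 20) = (a - 5)*(a - 2)*(a + 4)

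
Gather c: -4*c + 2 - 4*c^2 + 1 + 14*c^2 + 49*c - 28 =10*c^2 + 45*c - 25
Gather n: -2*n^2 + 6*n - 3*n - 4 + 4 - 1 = -2*n^2 + 3*n - 1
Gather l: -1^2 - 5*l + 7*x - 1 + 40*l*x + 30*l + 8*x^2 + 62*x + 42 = l*(40*x + 25) + 8*x^2 + 69*x + 40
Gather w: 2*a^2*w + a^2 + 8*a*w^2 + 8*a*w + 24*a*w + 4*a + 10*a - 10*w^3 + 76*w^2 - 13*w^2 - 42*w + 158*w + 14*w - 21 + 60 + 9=a^2 + 14*a - 10*w^3 + w^2*(8*a + 63) + w*(2*a^2 + 32*a + 130) + 48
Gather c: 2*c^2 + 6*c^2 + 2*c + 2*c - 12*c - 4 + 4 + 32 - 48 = 8*c^2 - 8*c - 16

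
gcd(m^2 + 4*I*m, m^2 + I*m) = m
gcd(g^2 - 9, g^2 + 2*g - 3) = g + 3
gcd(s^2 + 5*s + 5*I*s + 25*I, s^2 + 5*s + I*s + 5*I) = s + 5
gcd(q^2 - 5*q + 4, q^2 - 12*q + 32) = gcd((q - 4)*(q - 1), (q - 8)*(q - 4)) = q - 4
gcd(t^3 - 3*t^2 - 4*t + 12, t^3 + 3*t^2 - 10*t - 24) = t^2 - t - 6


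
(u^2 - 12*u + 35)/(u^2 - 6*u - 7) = (u - 5)/(u + 1)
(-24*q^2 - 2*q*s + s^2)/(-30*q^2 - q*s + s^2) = (4*q + s)/(5*q + s)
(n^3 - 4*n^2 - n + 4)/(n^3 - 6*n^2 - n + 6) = (n - 4)/(n - 6)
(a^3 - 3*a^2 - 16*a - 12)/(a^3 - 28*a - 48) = (a + 1)/(a + 4)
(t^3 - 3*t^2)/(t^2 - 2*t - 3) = t^2/(t + 1)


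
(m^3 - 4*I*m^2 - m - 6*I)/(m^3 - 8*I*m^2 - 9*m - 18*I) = (m - 2*I)/(m - 6*I)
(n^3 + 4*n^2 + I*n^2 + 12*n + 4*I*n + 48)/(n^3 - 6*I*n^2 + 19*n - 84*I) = (n + 4)/(n - 7*I)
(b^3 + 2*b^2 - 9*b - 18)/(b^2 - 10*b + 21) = (b^2 + 5*b + 6)/(b - 7)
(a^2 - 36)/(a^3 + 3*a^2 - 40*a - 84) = (a + 6)/(a^2 + 9*a + 14)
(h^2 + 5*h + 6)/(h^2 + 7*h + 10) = (h + 3)/(h + 5)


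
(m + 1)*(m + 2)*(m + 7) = m^3 + 10*m^2 + 23*m + 14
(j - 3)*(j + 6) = j^2 + 3*j - 18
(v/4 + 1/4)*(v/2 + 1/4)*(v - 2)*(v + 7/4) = v^4/8 + 5*v^3/32 - 27*v^2/64 - 43*v/64 - 7/32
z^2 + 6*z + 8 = (z + 2)*(z + 4)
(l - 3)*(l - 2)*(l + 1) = l^3 - 4*l^2 + l + 6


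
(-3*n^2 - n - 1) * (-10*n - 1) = 30*n^3 + 13*n^2 + 11*n + 1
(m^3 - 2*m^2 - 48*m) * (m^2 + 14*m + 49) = m^5 + 12*m^4 - 27*m^3 - 770*m^2 - 2352*m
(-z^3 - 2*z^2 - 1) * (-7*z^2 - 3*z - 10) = 7*z^5 + 17*z^4 + 16*z^3 + 27*z^2 + 3*z + 10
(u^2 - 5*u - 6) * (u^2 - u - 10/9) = u^4 - 6*u^3 - 19*u^2/9 + 104*u/9 + 20/3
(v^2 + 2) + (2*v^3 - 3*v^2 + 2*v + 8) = 2*v^3 - 2*v^2 + 2*v + 10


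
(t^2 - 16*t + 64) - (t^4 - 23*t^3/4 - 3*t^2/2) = -t^4 + 23*t^3/4 + 5*t^2/2 - 16*t + 64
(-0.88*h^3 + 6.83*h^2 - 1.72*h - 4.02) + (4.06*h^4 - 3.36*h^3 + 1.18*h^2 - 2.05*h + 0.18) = 4.06*h^4 - 4.24*h^3 + 8.01*h^2 - 3.77*h - 3.84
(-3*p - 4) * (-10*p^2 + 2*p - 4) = 30*p^3 + 34*p^2 + 4*p + 16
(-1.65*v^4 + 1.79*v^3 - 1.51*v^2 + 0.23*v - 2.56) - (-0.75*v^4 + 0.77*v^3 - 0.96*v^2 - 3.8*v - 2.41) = -0.9*v^4 + 1.02*v^3 - 0.55*v^2 + 4.03*v - 0.15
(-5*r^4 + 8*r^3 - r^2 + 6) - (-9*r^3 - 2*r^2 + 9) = -5*r^4 + 17*r^3 + r^2 - 3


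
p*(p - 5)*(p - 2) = p^3 - 7*p^2 + 10*p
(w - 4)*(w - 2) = w^2 - 6*w + 8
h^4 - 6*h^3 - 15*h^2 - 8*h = h*(h - 8)*(h + 1)^2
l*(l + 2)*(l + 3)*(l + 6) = l^4 + 11*l^3 + 36*l^2 + 36*l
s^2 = s^2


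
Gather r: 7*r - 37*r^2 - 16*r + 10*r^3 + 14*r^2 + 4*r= 10*r^3 - 23*r^2 - 5*r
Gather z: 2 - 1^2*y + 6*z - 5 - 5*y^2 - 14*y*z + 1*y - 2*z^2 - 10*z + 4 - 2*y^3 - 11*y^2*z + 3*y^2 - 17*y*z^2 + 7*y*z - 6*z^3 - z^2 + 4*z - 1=-2*y^3 - 2*y^2 - 6*z^3 + z^2*(-17*y - 3) + z*(-11*y^2 - 7*y)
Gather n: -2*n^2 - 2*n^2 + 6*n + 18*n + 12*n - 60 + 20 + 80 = -4*n^2 + 36*n + 40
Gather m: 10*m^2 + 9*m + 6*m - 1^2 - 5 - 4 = 10*m^2 + 15*m - 10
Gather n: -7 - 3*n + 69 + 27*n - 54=24*n + 8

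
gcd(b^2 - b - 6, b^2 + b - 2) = b + 2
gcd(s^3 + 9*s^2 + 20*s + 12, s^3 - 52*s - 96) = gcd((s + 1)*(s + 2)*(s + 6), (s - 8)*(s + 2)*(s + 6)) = s^2 + 8*s + 12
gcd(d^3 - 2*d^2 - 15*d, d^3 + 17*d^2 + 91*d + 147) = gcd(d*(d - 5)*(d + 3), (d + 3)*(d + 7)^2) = d + 3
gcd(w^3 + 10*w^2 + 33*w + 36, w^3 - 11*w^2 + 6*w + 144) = w + 3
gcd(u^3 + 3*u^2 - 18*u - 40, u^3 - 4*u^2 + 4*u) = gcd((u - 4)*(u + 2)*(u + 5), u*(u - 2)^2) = 1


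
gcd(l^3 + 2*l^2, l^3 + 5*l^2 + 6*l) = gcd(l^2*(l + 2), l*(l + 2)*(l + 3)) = l^2 + 2*l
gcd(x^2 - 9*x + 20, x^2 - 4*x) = x - 4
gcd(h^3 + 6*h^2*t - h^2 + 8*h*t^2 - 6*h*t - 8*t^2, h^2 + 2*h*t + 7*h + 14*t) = h + 2*t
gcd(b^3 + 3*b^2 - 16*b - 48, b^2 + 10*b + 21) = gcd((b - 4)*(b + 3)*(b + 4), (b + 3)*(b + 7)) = b + 3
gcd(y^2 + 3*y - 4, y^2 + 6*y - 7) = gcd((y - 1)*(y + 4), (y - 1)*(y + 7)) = y - 1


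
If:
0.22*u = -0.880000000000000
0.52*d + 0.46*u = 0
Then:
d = 3.54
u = -4.00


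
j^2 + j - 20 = (j - 4)*(j + 5)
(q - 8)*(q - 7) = q^2 - 15*q + 56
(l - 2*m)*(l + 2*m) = l^2 - 4*m^2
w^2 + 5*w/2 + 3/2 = (w + 1)*(w + 3/2)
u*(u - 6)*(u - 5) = u^3 - 11*u^2 + 30*u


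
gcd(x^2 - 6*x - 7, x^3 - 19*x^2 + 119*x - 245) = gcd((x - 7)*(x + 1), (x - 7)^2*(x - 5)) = x - 7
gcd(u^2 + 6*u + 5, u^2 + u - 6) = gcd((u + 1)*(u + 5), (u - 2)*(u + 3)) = 1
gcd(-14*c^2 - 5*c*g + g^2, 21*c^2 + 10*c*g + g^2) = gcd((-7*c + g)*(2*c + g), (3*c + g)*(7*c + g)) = 1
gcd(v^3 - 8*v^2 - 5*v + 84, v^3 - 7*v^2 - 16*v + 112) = v^2 - 11*v + 28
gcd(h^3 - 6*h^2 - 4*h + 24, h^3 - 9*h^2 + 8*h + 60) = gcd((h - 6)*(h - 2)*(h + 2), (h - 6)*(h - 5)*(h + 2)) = h^2 - 4*h - 12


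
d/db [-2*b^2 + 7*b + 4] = 7 - 4*b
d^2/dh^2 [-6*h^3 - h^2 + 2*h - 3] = -36*h - 2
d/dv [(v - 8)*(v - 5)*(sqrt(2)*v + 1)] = 3*sqrt(2)*v^2 - 26*sqrt(2)*v + 2*v - 13 + 40*sqrt(2)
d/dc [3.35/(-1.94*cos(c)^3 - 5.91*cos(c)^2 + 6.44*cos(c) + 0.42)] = (-19.497*cos(c)^2 - 39.597*cos(c) + 21.574)*sin(c)/(1.94*cos(c)^3 + 5.91*cos(c)^2 - 6.44*cos(c) - 0.42)^2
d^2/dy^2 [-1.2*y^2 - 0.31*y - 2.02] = -2.40000000000000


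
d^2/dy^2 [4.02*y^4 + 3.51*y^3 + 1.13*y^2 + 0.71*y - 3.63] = 48.24*y^2 + 21.06*y + 2.26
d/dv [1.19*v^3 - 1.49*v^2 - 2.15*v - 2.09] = 3.57*v^2 - 2.98*v - 2.15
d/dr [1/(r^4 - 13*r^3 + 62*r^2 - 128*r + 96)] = (-4*r^3 + 39*r^2 - 124*r + 128)/(r^4 - 13*r^3 + 62*r^2 - 128*r + 96)^2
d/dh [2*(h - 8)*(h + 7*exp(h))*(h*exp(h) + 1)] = 2*(h - 8)*(h + 1)*(h + 7*exp(h))*exp(h) + 2*(h - 8)*(h*exp(h) + 1)*(7*exp(h) + 1) + 2*(h + 7*exp(h))*(h*exp(h) + 1)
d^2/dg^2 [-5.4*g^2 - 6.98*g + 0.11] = -10.8000000000000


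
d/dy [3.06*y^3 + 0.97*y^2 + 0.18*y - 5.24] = 9.18*y^2 + 1.94*y + 0.18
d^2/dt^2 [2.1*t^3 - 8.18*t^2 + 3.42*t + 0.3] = 12.6*t - 16.36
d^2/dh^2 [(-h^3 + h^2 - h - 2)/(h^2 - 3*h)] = 2*(-7*h^3 - 6*h^2 + 18*h - 18)/(h^3*(h^3 - 9*h^2 + 27*h - 27))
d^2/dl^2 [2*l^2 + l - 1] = 4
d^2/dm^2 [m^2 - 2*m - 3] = 2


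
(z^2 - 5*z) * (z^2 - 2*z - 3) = z^4 - 7*z^3 + 7*z^2 + 15*z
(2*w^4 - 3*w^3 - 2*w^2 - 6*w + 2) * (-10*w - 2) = -20*w^5 + 26*w^4 + 26*w^3 + 64*w^2 - 8*w - 4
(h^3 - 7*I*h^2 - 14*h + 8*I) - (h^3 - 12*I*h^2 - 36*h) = 5*I*h^2 + 22*h + 8*I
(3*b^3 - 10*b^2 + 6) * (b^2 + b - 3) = 3*b^5 - 7*b^4 - 19*b^3 + 36*b^2 + 6*b - 18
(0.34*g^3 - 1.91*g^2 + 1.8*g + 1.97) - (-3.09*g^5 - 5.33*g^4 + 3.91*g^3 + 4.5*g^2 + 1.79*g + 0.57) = 3.09*g^5 + 5.33*g^4 - 3.57*g^3 - 6.41*g^2 + 0.01*g + 1.4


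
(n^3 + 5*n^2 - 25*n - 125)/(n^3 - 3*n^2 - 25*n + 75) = (n + 5)/(n - 3)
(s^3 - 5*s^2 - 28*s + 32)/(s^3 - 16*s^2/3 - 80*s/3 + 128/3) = 3*(s - 1)/(3*s - 4)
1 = 1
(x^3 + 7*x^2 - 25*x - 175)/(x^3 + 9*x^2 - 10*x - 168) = (x^2 - 25)/(x^2 + 2*x - 24)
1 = 1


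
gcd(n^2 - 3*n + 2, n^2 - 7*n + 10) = n - 2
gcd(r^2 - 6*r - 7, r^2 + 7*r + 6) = r + 1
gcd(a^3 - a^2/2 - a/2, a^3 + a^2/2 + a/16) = a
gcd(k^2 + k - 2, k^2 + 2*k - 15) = 1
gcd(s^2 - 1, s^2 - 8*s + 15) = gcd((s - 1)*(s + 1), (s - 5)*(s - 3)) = 1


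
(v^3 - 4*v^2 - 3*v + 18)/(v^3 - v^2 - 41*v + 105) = (v^2 - v - 6)/(v^2 + 2*v - 35)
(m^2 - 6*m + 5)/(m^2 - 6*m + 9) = (m^2 - 6*m + 5)/(m^2 - 6*m + 9)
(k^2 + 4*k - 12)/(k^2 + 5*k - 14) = (k + 6)/(k + 7)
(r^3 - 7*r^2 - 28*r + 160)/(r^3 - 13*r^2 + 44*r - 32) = (r + 5)/(r - 1)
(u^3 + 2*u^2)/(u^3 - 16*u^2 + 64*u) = u*(u + 2)/(u^2 - 16*u + 64)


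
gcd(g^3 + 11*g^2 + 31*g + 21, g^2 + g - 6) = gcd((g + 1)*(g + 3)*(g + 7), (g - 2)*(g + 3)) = g + 3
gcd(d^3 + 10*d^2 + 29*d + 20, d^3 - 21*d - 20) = d^2 + 5*d + 4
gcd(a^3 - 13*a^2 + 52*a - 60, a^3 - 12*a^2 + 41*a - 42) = a - 2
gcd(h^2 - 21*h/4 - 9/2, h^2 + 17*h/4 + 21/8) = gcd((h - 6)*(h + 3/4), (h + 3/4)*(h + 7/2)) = h + 3/4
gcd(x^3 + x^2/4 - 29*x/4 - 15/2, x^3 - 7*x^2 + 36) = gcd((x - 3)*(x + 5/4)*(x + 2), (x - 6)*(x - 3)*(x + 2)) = x^2 - x - 6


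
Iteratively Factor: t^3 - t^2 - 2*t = (t)*(t^2 - t - 2) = t*(t + 1)*(t - 2)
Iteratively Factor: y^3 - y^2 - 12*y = (y + 3)*(y^2 - 4*y) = y*(y + 3)*(y - 4)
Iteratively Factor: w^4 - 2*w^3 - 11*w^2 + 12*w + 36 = (w - 3)*(w^3 + w^2 - 8*w - 12) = (w - 3)*(w + 2)*(w^2 - w - 6) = (w - 3)*(w + 2)^2*(w - 3)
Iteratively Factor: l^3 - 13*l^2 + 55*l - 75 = (l - 5)*(l^2 - 8*l + 15) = (l - 5)^2*(l - 3)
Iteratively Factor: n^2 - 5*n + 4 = (n - 1)*(n - 4)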